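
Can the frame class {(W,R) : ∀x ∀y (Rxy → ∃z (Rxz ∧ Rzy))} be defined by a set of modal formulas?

Yes: it is density, defined by the C4 schema □□r → □r.
Suppose □□r→□r is valid. Take Rxy and set V(r)={w : xR²w}. Then □□r at x, so □r at x, so r at y, i.e. ∃z(Rxz∧Rzy).

Yes, by □□r → □r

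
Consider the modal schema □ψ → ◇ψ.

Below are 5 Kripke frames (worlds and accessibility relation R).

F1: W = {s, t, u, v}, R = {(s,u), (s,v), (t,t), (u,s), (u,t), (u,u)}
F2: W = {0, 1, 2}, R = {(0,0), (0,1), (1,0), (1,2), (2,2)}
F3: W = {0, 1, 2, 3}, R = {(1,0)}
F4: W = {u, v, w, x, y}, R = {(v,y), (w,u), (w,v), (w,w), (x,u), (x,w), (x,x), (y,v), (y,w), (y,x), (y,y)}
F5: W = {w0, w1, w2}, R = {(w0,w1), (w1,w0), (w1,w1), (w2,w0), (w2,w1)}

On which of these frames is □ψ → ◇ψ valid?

Frame correspondent (Sahlqvist): ∀x ∃y Rxy — i.e. seriality.
F1: fails — world v has no successor.
F2: holds.
F3: fails — world 0 has no successor.
F4: fails — world u has no successor.
F5: holds.
Valid on: F2, F5.

F2, F5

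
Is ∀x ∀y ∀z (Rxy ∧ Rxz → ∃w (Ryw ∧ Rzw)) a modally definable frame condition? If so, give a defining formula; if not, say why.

This is a Sahlqvist condition; the .2 axiom ◇□p → □◇p defines it.

Yes, by ◇□p → □◇p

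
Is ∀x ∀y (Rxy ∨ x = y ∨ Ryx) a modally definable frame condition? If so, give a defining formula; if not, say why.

Any modally definable frame class is closed under disjoint unions.
Take 4 disjoint single-world reflexive frames: each is trivially connected, but their disjoint union has 4 worlds with no edge between distinct components, so it is not connected.
So no modal formula (or set of formulas) defines exactly the connected frames.

Not modally definable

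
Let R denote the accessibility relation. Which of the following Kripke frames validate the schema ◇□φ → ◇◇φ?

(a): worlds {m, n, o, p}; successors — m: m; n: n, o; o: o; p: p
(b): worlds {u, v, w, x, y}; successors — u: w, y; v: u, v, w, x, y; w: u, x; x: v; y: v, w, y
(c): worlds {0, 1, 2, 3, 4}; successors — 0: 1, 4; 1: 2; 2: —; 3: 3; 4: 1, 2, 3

Frame correspondent (Sahlqvist): ∀x ∀y (xRy → ∃w (yRw ∧ xR²w)) — i.e. a generalized confluence (Geach) condition.
(a): condition met.
(b): condition met.
(c): fails — 1R2 but no w with 2Rw and 1R²w.
Valid on: (a), (b).

(a), (b)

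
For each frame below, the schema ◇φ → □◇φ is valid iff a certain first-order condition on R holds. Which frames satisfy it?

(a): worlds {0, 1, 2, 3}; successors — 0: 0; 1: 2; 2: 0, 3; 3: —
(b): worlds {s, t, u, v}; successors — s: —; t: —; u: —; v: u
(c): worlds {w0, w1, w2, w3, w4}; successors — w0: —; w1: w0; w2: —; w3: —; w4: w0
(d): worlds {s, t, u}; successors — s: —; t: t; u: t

(d)

The schema corresponds to the Euclidean property: ∀x ∀y ∀z (Rxy ∧ Rxz → Ryz).
(a): fails — R12 and R12 but not R22.
(b): fails — Rvu and Rvu but not Ruu.
(c): fails — Rw1w0 and Rw1w0 but not Rw0w0.
(d): holds.
Valid on: (d).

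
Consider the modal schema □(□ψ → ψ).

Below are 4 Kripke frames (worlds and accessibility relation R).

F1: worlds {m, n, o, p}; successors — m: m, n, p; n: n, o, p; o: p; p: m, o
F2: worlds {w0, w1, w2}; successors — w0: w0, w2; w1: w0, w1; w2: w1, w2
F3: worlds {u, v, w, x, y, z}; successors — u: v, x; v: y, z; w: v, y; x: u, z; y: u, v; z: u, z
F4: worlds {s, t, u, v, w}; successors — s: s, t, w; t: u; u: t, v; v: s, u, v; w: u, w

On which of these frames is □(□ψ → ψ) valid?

The schema corresponds to shift-reflexivity: ∀x ∀y (Rxy → Ryy).
F1: fails — Rop but not Rpp.
F2: holds.
F3: fails — Ruv but not Rvv.
F4: fails — Rwu but not Ruu.

F2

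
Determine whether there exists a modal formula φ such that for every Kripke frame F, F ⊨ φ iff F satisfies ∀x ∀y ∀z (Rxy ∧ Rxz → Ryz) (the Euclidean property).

Yes — defined by ◇q → □◇q

This is a Sahlqvist condition; the 5 axiom ◇q → □◇q defines it.
Suppose ◇q→□◇q is valid. Take Rxy, Rxz and set V(q)={y}. Then ◇q at x, so □◇q at x, so ◇q at z, so some w with Rzw has q; w=y, i.e. Rzy. By symmetry of the argument, Ryz.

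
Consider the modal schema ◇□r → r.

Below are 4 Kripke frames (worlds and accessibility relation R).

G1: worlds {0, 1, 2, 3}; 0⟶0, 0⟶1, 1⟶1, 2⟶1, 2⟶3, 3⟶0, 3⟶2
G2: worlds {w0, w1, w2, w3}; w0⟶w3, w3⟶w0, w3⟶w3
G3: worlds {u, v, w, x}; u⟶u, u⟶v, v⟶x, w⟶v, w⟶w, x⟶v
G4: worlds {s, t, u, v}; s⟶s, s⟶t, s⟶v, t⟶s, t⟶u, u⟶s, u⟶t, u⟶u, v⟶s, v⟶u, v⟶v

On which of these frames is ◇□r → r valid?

G2

This is the axiom for symmetry; its first-order frame correspondent is ∀x ∀y (Rxy → Ryx).
G1: fails — R01 but not R10.
G2: ✓.
G3: fails — Ruv but not Rvu.
G4: fails — Rus but not Rsu.
Valid on: G2.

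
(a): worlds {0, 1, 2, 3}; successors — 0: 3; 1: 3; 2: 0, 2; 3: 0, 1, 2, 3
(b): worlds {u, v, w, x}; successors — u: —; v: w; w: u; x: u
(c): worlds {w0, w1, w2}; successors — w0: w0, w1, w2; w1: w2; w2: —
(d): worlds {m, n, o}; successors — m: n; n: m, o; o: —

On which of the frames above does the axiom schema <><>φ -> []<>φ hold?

(b)

Frame correspondent (Sahlqvist): forall x forall y forall z ((x R^2 y & xRz) -> exists w (y = w & zRw)) — i.e. a generalized confluence (Geach) condition.
(a): fails — 2R²0, 2R0 but no w with 0=w and 0Rw.
(b): ✓.
(c): fails — w0R²w0, w0Rw1 but no w with w0=w and w1Rw.
(d): fails — nR²n, nRo but no w with n=w and oRw.
Valid on: (b).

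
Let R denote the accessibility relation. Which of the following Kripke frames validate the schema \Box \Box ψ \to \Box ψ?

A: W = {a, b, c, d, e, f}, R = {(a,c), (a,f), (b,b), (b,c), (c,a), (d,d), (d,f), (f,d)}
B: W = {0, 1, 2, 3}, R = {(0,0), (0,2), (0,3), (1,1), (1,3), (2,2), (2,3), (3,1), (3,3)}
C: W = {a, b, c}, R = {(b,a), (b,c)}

B

The schema corresponds to density: \forall x \forall y (Rxy \to \exists z (Rxz \wedge Rzy)).
A: fails — Rac but no z with Raz and Rzc.
B: ✓.
C: fails — Rba but no z with Rbz and Rza.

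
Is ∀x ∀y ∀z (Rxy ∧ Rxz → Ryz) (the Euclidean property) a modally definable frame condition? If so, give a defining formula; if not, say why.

This is a Sahlqvist condition; the 5 axiom ◇q → □◇q defines it.
Suppose ◇q→□◇q is valid. Take Rxy, Rxz and set V(q)={y}. Then ◇q at x, so □◇q at x, so ◇q at z, so some w with Rzw has q; w=y, i.e. Rzy. By symmetry of the argument, Ryz.

Yes — defined by ◇q → □◇q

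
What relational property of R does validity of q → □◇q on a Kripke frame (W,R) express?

Suppose q→□◇q is valid. Take Rxy and set V(q)={x}. Then q at x, so □◇q at x, so ◇q at y, so some z with Ryz has q; z=x, i.e. Ryx.

symmetry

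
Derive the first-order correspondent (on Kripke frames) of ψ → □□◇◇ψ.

This is a Sahlqvist (Geach-type) schema ◇^0□^0ψ → □^2◇^2ψ.
Minimal-valuation argument: fix x; take any y with xR^0y and any z with xR^2z. Set V(ψ) to the set of worlds R-reachable from y in exactly 0 steps. Then □^0ψ holds at y, so the antecedent holds at x; validity forces ◇^2ψ at z, giving a w with zR^2w and yR^0w.
First-order correspondent: ∀x ∀z (xR²z → ∃w (x = w ∧ zR²w)).

∀x ∀z (xR²z → ∃w (x = w ∧ zR²w))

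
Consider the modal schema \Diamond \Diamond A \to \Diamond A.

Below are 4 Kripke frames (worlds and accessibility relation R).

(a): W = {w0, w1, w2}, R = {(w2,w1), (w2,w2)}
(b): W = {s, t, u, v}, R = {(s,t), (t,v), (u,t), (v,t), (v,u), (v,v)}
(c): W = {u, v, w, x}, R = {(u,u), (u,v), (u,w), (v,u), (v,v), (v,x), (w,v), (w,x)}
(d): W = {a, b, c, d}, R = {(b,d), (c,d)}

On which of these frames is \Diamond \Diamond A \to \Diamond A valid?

(a), (d)

The schema corresponds to a generalized confluence (Geach) condition: \forall x \forall y (x R^2 y \to \exists w (y = w \wedge xRw)).
(a): condition met.
(b): fails — sR²v but no w with v=w and sRw.
(c): fails — uR²x but no t with x=t and uRt.
(d): condition met.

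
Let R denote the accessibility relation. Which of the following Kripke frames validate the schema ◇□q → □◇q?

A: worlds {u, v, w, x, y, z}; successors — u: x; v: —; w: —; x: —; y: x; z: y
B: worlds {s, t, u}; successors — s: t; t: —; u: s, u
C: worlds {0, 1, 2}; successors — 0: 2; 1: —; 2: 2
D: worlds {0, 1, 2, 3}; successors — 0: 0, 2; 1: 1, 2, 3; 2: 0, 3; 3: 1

C

Frame correspondent (Sahlqvist): ∀x ∀y ∀z (Rxy ∧ Rxz → ∃w (Ryw ∧ Rzw)) — i.e. convergence.
A: fails — Rux and Rux but x and x have no common successor.
B: fails — Rst and Rst but t and t have no common successor.
C: holds.
D: fails — R12 and R13 but 2 and 3 have no common successor.
Valid on: C.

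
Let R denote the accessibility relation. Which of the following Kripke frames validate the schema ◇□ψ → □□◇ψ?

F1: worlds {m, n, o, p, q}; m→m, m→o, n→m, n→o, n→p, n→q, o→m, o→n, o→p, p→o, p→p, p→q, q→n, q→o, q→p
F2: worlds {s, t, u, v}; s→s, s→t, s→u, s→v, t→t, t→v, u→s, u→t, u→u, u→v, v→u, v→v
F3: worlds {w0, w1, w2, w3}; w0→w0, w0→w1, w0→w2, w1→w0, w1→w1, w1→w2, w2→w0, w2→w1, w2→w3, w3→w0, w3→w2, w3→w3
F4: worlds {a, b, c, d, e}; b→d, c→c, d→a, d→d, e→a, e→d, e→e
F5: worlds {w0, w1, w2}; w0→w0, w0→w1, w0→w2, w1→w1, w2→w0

F1, F2, F3

This is the axiom for a generalized confluence (Geach) condition; its first-order frame correspondent is ∀x ∀y ∀z ((xRy ∧ xR²z) → ∃w (yRw ∧ zRw)).
F1: satisfies the condition.
F2: satisfies the condition.
F3: satisfies the condition.
F4: fails — bRd, bR²a but no w with dRw and aRw.
F5: fails — w0Rw1, w0R²w2 but no w with w1Rw and w2Rw.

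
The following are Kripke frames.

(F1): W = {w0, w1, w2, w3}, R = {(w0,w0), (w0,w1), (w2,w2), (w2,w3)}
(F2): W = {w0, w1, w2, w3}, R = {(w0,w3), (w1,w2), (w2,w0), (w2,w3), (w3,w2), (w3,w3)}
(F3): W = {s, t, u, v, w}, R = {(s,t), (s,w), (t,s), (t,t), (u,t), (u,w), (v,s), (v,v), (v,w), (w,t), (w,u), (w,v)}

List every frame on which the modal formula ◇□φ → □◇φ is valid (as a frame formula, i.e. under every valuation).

(F2), (F3)

Frame correspondent (Sahlqvist): ∀x ∀y ∀z (Rxy ∧ Rxz → ∃w (Ryw ∧ Rzw)) — i.e. convergence.
(F1): fails — Rw0w1 and Rw0w1 but w1 and w1 have no common successor.
(F2): condition met.
(F3): condition met.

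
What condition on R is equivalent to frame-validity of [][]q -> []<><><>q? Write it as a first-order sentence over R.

This is a Sahlqvist (Geach-type) schema ◇^0□^2q → □^1◇^3q.
Minimal-valuation argument: fix x; take any y with xR^0y and any z with xR^1z. Set V(q) to the set of worlds R-reachable from y in exactly 2 steps. Then □^2q holds at y, so the antecedent holds at x; validity forces ◇^3q at z, giving a w with zR^3w and yR^2w.
First-order correspondent: forall x forall z (xRz -> exists w (x R^2 w & z R^3 w)).

forall x forall z (xRz -> exists w (x R^2 w & z R^3 w))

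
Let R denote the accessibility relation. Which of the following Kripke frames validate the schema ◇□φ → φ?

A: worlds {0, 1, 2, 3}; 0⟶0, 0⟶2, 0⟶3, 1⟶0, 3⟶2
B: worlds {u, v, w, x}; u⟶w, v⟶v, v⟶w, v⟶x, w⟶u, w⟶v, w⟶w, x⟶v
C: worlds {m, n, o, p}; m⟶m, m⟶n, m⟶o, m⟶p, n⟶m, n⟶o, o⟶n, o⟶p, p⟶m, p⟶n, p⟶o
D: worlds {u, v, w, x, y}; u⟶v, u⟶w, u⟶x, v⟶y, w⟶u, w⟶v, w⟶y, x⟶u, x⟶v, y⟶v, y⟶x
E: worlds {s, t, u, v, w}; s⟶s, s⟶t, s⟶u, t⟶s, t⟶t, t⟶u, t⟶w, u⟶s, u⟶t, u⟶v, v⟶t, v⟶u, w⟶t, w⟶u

B

This is the axiom for symmetry; its first-order frame correspondent is ∀x ∀y (Rxy → Ryx).
A: fails — R10 but not R01.
B: ✓.
C: fails — Rpn but not Rnp.
D: fails — Ruv but not Rvu.
E: fails — Rwu but not Ruw.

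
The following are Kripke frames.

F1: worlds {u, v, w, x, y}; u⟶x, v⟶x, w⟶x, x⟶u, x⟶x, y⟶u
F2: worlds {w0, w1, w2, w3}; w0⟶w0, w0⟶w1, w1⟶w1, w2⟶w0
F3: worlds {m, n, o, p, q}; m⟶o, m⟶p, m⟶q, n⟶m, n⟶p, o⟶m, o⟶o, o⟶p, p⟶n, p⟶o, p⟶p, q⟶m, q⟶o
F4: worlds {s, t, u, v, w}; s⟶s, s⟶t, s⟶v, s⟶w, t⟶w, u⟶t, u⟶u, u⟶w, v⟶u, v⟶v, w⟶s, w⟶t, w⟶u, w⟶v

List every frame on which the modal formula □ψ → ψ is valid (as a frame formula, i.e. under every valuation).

Frame correspondent (Sahlqvist): ∀x Rxx — i.e. reflexivity.
F1: fails — world u does not see itself.
F2: fails — world w2 does not see itself.
F3: fails — world m does not see itself.
F4: fails — world t does not see itself.
Valid on no frame.

none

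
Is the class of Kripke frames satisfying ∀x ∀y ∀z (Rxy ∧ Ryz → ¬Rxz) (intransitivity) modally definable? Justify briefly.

If a class were modally definable it would be closed under surjective bounded morphisms (Goldblatt–Thomason).
The 3-cycle (worlds a,b,c with a→b→c→a) is intransitive. Mapping every world to a single reflexive point • is a surjective bounded morphism; the reflexive point is not intransitive (R••∧R•• but R••).
So no modal formula (or set of formulas) defines exactly the intransitive frames.

Not definable by any modal formula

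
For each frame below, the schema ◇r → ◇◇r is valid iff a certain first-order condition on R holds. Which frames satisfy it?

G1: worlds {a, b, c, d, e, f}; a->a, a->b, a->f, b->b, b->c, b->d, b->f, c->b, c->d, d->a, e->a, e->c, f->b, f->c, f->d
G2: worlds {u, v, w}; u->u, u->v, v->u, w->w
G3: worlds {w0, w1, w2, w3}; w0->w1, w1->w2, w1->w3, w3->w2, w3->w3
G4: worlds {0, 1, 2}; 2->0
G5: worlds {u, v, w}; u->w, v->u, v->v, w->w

G2, G5

Frame correspondent (Sahlqvist): ∀x ∀y (xRy → ∃w (y = w ∧ xR²w)) — i.e. a generalized confluence (Geach) condition.
G1: fails — eRc but no w with c=w and eR²w.
G2: ✓.
G3: fails — w0Rw1 but no w with w1=w and w0R²w.
G4: fails — 2R0 but no w with 0=w and 2R²w.
G5: ✓.
Valid on: G2, G5.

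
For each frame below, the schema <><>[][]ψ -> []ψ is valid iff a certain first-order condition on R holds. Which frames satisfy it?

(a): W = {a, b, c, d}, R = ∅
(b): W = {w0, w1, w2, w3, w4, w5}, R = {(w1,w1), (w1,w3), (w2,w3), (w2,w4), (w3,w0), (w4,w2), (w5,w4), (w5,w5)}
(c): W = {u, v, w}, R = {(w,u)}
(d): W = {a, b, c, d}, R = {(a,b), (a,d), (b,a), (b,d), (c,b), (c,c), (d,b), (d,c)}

(a), (c)

Frame correspondent (Sahlqvist): forall x forall y forall z ((x R^2 y & xRz) -> exists w (y R^2 w & z = w)) — i.e. a generalized confluence (Geach) condition.
(a): condition met.
(b): fails — w1R²w0, w1Rw1 but no w with w0R²w and w1=w.
(c): condition met.
(d): fails — bR²b, bRa but no w with bR²w and a=w.
Valid on: (a), (c).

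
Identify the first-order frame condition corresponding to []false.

This is the Ver axiom.
Its frame correspondent is emptiness of R — forall x forall y ~Rxy.

emptiness of R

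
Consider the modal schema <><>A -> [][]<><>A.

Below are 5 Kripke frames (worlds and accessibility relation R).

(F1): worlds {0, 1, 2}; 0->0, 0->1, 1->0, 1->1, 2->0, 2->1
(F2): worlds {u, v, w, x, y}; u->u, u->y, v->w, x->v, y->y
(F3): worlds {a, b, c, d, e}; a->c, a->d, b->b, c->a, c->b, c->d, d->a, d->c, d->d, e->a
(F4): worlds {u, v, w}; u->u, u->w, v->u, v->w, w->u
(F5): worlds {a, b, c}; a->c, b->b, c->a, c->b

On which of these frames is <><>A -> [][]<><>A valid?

This is the axiom for a generalized confluence (Geach) condition; its first-order frame correspondent is forall x forall y forall z ((x R^2 y & x R^2 z) -> exists w (y = w & z R^2 w)).
(F1): ✓.
(F2): fails — uR²u, uR²y but no t with u=t and yR²t.
(F3): fails — aR²a, aR²b but no w with a=w and bR²w.
(F4): ✓.
(F5): fails — aR²a, aR²b but no w with a=w and bR²w.
Valid on: (F1), (F4).

(F1), (F4)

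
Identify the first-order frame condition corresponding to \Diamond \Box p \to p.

symmetry: \forall x \forall y (Rxy \to Ryx)

Replacing p by ¬p and contraposing gives the equivalent schema p → □◇p.
Suppose p→□◇p is valid. Take Rxy and set V(p)={x}. Then p at x, so □◇p at x, so ◇p at y, so some z with Ryz has p; z=x, i.e. Ryx.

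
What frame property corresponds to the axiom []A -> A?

Reflexivity

Suppose □A→A is valid. At any x set V(A)={w : Rxw}. Then □A holds at x, so A holds at x, i.e. Rxx.
The converse is a direct semantic check.
Frame condition: forall x Rxx.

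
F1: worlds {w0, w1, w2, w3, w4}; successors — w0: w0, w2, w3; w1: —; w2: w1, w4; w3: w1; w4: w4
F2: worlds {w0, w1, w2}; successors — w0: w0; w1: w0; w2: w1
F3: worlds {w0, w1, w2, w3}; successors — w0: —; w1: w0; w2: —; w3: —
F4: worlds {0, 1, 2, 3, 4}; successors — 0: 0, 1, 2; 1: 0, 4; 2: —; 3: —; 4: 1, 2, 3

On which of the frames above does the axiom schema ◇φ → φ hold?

none

Frame correspondent (Sahlqvist): ∀x ∀y (xRy → ∃w (y = w ∧ x = w)) — i.e. a generalized confluence (Geach) condition.
F1: fails — w0Rw2 but w2 ≠ w0.
F2: fails — w1Rw0 but w0 ≠ w1.
F3: fails — w1Rw0 but w0 ≠ w1.
F4: fails — 0R1 but 1 ≠ 0.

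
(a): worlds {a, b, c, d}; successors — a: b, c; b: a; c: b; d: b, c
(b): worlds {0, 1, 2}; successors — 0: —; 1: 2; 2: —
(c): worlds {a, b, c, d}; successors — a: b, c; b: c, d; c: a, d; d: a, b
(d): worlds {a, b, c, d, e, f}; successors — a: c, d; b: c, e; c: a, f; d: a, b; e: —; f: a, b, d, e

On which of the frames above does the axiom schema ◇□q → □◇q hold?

(c)

Frame correspondent (Sahlqvist): ∀x ∀y ∀z (Rxy ∧ Rxz → ∃w (Ryw ∧ Rzw)) — i.e. convergence.
(a): fails — Rab and Rac but b and c have no common successor.
(b): fails — R12 and R12 but 2 and 2 have no common successor.
(c): holds.
(d): fails — Rbc and Rbe but c and e have no common successor.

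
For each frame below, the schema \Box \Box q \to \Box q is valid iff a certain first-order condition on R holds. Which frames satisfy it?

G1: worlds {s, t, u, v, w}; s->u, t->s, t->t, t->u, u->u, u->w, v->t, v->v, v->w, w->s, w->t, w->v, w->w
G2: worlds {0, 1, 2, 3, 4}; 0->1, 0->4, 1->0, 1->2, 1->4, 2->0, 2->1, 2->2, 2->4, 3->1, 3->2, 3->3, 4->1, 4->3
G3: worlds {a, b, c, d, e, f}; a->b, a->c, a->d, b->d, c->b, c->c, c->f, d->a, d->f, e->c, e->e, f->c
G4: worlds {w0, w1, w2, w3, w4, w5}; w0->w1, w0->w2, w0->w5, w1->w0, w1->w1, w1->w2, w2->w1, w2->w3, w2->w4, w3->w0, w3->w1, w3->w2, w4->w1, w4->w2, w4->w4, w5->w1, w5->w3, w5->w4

This is the axiom for density; its first-order frame correspondent is \forall x \forall y (Rxy \to \exists z (Rxz \wedge Rzy)).
G1: ✓.
G2: ✓.
G3: fails — Rdf but no z with Rdz and Rzf.
G4: fails — Rw0w5 but no z with Rw0z and Rzw5.

G1, G2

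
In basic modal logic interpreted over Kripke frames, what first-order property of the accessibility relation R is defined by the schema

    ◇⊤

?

◇⊤ holds at w iff w has a successor, so frame-validity of ◇⊤ is exactly seriality. Equivalently via □A → ◇A:
Suppose □A→◇A is valid. At any x set V(A)=W. Then □A at x, so ◇A at x, so x has a successor.
The converse is a direct semantic check.
So the correspondent is seriality.

seriality: ∀x ∃y Rxy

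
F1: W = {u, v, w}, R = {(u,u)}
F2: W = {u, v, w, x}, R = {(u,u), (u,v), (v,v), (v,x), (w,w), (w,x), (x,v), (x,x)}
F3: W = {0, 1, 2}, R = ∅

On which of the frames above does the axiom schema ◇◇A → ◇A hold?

The schema corresponds to transitivity: ∀x ∀y ∀z (Rxy ∧ Ryz → Rxz).
F1: holds.
F2: fails — Ruv and Rvx but not Rux.
F3: holds.
Valid on: F1, F3.

F1, F3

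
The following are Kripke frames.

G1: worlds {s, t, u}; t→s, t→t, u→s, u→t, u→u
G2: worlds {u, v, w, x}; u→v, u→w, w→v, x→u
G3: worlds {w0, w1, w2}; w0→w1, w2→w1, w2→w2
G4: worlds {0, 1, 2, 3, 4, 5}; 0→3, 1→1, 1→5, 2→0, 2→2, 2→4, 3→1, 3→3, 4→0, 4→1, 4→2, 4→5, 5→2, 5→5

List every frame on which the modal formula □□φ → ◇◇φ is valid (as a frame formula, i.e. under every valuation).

This is the axiom for a generalized confluence (Geach) condition; its first-order frame correspondent is ∀x ∃w (xR²w ∧ xR²w).
G1: fails — at s but no w with sR²w and sR²w.
G2: fails — at v but no t with vR²t and vR²t.
G3: fails — at w0 but no w with w0R²w and w0R²w.
G4: condition met.

G4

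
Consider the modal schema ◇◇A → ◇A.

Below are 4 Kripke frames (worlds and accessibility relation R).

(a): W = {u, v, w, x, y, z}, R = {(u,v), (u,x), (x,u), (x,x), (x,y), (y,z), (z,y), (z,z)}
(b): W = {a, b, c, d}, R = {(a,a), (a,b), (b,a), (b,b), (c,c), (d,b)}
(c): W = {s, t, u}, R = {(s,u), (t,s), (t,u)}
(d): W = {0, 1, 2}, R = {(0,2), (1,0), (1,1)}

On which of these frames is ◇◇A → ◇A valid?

Frame correspondent (Sahlqvist): ∀x ∀y ∀z (Rxy ∧ Ryz → Rxz) — i.e. transitivity.
(a): fails — Rxu and Ruv but not Rxv.
(b): fails — Rdb and Rba but not Rda.
(c): condition met.
(d): fails — R10 and R02 but not R12.
Valid on: (c).

(c)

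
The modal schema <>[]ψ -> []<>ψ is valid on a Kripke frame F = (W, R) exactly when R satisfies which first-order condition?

Convergence

Suppose ◇□ψ→□◇ψ is valid. Take Rxy, Rxz and set V(ψ)={w : Ryw}. Then □ψ at y so ◇□ψ at x, so □◇ψ at x, so ◇ψ at z, giving w with Rzw and Ryw.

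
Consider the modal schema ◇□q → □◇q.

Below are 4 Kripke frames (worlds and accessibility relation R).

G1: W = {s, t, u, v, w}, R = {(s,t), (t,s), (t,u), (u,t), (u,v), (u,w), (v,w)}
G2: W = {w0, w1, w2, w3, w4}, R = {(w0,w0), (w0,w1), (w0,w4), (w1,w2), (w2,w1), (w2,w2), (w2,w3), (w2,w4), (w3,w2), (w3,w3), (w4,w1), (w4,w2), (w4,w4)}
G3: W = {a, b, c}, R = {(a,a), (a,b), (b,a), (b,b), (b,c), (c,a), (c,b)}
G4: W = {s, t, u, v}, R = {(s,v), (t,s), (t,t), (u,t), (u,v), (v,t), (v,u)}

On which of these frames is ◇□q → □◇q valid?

G3

This is the axiom for convergence; its first-order frame correspondent is ∀x ∀y ∀z (Rxy ∧ Rxz → ∃w (Ryw ∧ Rzw)).
G1: fails — Ruv and Ruw but v and w have no common successor.
G2: fails — Rw0w1 and Rw0w0 but w1 and w0 have no common successor.
G3: satisfies the condition.
G4: fails — Rts and Rtt but s and t have no common successor.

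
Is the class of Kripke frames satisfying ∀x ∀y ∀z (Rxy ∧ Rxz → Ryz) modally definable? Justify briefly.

Yes — defined by ◇q → □◇q

The condition is the Euclidean property. A defining modal formula is ◇q → □◇q.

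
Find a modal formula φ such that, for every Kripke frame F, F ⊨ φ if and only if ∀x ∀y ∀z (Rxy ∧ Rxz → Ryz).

A defining formula is ◇s → □◇s (the 5 axiom).
Suppose ◇s→□◇s is valid. Take Rxy, Rxz and set V(s)={y}. Then ◇s at x, so □◇s at x, so ◇s at z, so some w with Rzw has s; w=y, i.e. Rzy. By symmetry of the argument, Ryz.

◇s → □◇s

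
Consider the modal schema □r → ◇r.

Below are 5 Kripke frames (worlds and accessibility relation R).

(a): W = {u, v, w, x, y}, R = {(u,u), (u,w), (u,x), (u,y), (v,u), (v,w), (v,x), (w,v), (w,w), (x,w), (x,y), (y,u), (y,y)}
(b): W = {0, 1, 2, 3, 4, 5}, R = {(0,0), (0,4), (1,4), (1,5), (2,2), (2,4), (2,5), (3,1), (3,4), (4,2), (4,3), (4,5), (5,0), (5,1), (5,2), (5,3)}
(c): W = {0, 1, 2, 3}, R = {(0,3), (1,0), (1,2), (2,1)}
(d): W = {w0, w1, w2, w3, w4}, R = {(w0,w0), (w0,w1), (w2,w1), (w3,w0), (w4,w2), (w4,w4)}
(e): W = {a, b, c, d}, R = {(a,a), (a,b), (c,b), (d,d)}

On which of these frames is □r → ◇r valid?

Frame correspondent (Sahlqvist): ∀x ∃y Rxy — i.e. seriality.
(a): holds.
(b): holds.
(c): fails — world 3 has no successor.
(d): fails — world w1 has no successor.
(e): fails — world b has no successor.

(a), (b)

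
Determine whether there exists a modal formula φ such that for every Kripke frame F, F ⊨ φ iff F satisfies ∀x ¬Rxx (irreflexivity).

No

Any modally definable frame class is closed under surjective bounded morphisms.
The 4-cycle (worlds a,b,c,d with a→b→c→d→a) is irreflexive, and the map sending every world to a single reflexive point • is a surjective bounded morphism (forth: every edge maps to (•,•); back: every world has a successor). So any modal formula valid on the 4-cycle is also valid on the reflexive point, which is not irreflexive.
Hence irreflexivity is not modally definable.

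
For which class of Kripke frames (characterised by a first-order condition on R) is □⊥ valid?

Emptiness of R

□⊥ is valid iff no world has any successor (otherwise □⊥ fails at any world with one).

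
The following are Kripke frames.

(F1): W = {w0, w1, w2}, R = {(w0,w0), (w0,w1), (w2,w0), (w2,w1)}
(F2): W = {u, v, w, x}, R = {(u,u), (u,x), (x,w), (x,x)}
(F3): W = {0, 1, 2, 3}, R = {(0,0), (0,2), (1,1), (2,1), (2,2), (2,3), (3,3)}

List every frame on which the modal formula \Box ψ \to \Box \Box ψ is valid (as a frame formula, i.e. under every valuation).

(F1)

Frame correspondent (Sahlqvist): \forall x \forall y \forall z (Rxy \wedge Ryz \to Rxz) — i.e. transitivity.
(F1): holds.
(F2): fails — Rux and Rxw but not Ruw.
(F3): fails — R02 and R23 but not R03.
Valid on: (F1).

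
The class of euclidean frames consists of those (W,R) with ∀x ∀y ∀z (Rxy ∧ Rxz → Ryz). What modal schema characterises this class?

◇s → □◇s

A defining formula is ◇s → □◇s (the 5 axiom).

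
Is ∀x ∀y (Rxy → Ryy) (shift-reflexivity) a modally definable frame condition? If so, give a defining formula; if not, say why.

Yes: it is shift-reflexivity, defined by the T□ schema □(□p → p).
Suppose □(□p→p) is valid. Take Rxy and set V(p)={w : Ryw}. Then at y, □p holds; since □(□p→p) at x, □p→p at y, so p at y, i.e. Ryy.

Yes — defined by □(□p → p)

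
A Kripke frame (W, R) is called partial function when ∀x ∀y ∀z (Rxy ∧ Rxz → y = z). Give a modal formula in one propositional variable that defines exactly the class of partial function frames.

The condition is partial functionality. The CD schema ◇ψ → □ψ defines it.

◇ψ → □ψ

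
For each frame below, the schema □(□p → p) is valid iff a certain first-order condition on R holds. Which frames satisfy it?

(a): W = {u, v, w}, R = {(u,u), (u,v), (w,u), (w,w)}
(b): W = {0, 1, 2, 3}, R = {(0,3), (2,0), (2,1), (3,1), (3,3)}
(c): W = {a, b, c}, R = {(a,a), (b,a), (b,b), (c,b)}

(c)

The schema corresponds to shift-reflexivity: ∀x ∀y (Rxy → Ryy).
(a): fails — Ruv but not Rvv.
(b): fails — R31 but not R11.
(c): satisfies the condition.
Valid on: (c).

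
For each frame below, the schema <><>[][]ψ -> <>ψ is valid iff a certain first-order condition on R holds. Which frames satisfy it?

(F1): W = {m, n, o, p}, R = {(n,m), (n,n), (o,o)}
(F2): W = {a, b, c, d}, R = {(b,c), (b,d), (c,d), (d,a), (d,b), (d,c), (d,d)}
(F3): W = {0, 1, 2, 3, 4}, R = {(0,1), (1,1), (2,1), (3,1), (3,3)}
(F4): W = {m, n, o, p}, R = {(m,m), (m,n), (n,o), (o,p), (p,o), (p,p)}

This is the axiom for a generalized confluence (Geach) condition; its first-order frame correspondent is forall x forall y (x R^2 y -> exists w (y R^2 w & xRw)).
(F1): fails — nR²m but no w with mR²w and nRw.
(F2): fails — bR²a but no w with aR²w and bRw.
(F3): ✓.
(F4): fails — mR²n but no w with nR²w and mRw.
Valid on: (F3).

(F3)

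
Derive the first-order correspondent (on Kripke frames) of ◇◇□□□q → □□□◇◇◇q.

This is a Sahlqvist (Geach-type) schema ◇^2□^3q → □^3◇^3q.
First-order correspondent: ∀x ∀y ∀z ((xR²y ∧ xR³z) → ∃w (yR³w ∧ zR³w)).

∀x ∀y ∀z ((xR²y ∧ xR³z) → ∃w (yR³w ∧ zR³w))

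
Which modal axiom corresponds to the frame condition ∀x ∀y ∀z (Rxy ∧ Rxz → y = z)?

◇p → □p

This is partial functionality; the standard corresponding axiom is CD: ◇p → □p.
Suppose ◇p→□p is valid. Take Rxy, Rxz and set V(p)={y}. Then ◇p at x, so □p at x, so p at z, i.e. z=y.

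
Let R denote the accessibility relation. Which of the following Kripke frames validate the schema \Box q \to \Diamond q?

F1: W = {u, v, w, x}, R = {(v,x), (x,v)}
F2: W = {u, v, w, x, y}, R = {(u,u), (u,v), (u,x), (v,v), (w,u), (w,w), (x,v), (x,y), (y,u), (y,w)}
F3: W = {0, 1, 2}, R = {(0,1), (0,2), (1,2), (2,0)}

This is the axiom for seriality; its first-order frame correspondent is \forall x \exists y Rxy.
F1: fails — world u has no successor.
F2: holds.
F3: holds.
Valid on: F2, F3.

F2, F3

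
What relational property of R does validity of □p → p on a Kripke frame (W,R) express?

reflexivity: ∀x Rxx

Suppose □p→p is valid. At any x set V(p)={w : Rxw}. Then □p holds at x, so p holds at x, i.e. Rxx.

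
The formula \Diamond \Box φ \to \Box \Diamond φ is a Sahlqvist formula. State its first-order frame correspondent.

Suppose ◇□φ→□◇φ is valid. Take Rxy, Rxz and set V(φ)={w : Ryw}. Then □φ at y so ◇□φ at x, so □◇φ at x, so ◇φ at z, giving w with Rzw and Ryw.
The converse is a direct semantic check.
So the correspondent is convergence.

Convergence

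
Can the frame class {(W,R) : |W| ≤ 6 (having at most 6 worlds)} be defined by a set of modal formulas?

If a class were modally definable it would be closed under disjoint unions (Goldblatt–Thomason).
Any modal formula valid on each of 7 disjoint one-world frames is valid on their disjoint union (validity is preserved under disjoint unions). Each one-world frame has |W|=1≤6, but the union has |W|=7.
So no modal formula (or set of formulas) defines exactly the |W|≤6 frames.

Not modally definable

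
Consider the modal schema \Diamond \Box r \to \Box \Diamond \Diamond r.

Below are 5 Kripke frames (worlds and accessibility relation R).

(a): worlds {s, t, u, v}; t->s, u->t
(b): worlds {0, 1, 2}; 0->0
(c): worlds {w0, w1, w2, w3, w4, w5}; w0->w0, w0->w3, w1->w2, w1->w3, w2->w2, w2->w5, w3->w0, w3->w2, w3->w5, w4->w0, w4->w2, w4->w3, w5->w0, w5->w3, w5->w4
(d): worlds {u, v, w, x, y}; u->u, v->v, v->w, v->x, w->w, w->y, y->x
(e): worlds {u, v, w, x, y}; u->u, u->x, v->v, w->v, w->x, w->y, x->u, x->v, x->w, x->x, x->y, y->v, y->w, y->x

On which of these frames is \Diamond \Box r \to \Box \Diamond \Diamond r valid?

Frame correspondent (Sahlqvist): \forall x \forall y \forall z ((xRy \wedge xRz) \to \exists w (yRw \wedge z R^2 w)) — i.e. a generalized confluence (Geach) condition.
(a): fails — tRs, tRs but no w with sRw and sR²w.
(b): ✓.
(c): ✓.
(d): fails — vRv, vRx but no t with vRt and xR²t.
(e): fails — xRu, xRv but no t with uRt and vR²t.
Valid on: (b), (c).

(b), (c)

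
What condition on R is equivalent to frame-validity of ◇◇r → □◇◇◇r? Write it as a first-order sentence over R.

∀x ∀y ∀z ((xR²y ∧ xRz) → ∃w (y = w ∧ zR³w))

This is a Sahlqvist (Geach-type) schema ◇^2□^0r → □^1◇^3r.
Minimal-valuation argument: fix x; take any y with xR^2y and any z with xR^1z. Set V(r) to the set of worlds R-reachable from y in exactly 0 steps. Then □^0r holds at y, so the antecedent holds at x; validity forces ◇^3r at z, giving a w with zR^3w and yR^0w.
First-order correspondent: ∀x ∀y ∀z ((xR²y ∧ xRz) → ∃w (y = w ∧ zR³w)).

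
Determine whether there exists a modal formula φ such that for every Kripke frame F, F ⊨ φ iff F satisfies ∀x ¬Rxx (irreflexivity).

No

Modal frame validity is preserved under surjective bounded morphisms.
The 5-cycle (worlds s,t,u,v,w with s→t→u→v→w→s) is irreflexive, and the map sending every world to a single reflexive point • is a surjective bounded morphism (forth: every edge maps to (•,•); back: every world has a successor). So any modal formula valid on the 5-cycle is also valid on the reflexive point, which is not irreflexive.
Hence irreflexivity is not modally definable.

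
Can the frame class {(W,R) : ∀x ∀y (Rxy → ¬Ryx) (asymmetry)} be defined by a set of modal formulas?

No — not modally definable

If a class were modally definable it would be closed under surjective bounded morphisms (Goldblatt–Thomason).
The 3-cycle (worlds a,b,c with a→b→c→a) is asymmetric. Mapping every world to a single reflexive point • is a surjective bounded morphism, and the reflexive point is not asymmetric (R•• but asymmetry requires ¬R••).
So no modal formula (or set of formulas) defines exactly the asymmetric frames.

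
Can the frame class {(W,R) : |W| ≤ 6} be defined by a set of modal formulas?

Any modally definable frame class is closed under disjoint unions.
Any modal formula valid on each of 7 disjoint one-world frames is valid on their disjoint union (validity is preserved under disjoint unions). Each one-world frame has |W|=1≤6, but the union has |W|=7.
So no modal formula (or set of formulas) defines exactly the |W|≤6 frames.

Not modally definable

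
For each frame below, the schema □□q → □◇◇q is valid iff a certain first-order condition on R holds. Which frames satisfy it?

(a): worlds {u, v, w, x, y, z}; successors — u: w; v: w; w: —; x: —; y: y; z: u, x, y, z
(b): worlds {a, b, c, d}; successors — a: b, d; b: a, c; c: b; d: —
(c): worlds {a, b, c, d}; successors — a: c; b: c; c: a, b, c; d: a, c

(c)

The schema corresponds to a generalized confluence (Geach) condition: ∀x ∀z (xRz → ∃w (xR²w ∧ zR²w)).
(a): fails — uRw but no t with uR²t and wR²t.
(b): fails — aRb but no w with aR²w and bR²w.
(c): condition met.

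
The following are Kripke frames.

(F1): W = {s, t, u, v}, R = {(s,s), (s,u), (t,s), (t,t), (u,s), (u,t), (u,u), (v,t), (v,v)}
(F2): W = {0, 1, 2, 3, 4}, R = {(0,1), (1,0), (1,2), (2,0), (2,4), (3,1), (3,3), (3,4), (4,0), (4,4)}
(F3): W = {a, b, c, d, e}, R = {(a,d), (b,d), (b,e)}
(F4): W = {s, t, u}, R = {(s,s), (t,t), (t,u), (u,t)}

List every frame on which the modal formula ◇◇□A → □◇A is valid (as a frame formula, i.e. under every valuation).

This is the axiom for a generalized confluence (Geach) condition; its first-order frame correspondent is ∀x ∀y ∀z ((xR²y ∧ xRz) → ∃w (yRw ∧ zRw)).
(F1): fails — vR²s, vRv but no w with sRw and vRw.
(F2): fails — 0R²0, 0R1 but no w with 0Rw and 1Rw.
(F3): ✓.
(F4): ✓.
Valid on: (F3), (F4).

(F3), (F4)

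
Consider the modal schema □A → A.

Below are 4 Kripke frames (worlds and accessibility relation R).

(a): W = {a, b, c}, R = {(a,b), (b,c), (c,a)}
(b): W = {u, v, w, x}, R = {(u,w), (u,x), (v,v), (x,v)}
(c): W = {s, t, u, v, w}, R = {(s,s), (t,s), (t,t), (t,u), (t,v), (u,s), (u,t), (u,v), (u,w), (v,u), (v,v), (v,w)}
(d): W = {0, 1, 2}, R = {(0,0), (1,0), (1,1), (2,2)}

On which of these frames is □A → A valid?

The schema corresponds to reflexivity: ∀x Rxx.
(a): fails — world a does not see itself.
(b): fails — world u does not see itself.
(c): fails — world u does not see itself.
(d): satisfies the condition.

(d)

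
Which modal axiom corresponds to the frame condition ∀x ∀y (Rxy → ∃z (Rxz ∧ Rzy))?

□□p → □p

This is density; the standard corresponding axiom is C4: □□p → □p.
Suppose □□p→□p is valid. Take Rxy and set V(p)={w : xR²w}. Then □□p at x, so □p at x, so p at y, i.e. ∃z(Rxz∧Rzy).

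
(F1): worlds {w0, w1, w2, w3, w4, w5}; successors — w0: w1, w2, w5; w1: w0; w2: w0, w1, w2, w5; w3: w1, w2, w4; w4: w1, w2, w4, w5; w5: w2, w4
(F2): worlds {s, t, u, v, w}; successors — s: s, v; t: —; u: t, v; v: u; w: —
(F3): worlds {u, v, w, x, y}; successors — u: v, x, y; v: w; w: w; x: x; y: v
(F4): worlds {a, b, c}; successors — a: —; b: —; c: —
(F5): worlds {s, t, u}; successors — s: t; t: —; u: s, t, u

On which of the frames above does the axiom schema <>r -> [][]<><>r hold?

Frame correspondent (Sahlqvist): forall x forall y forall z ((xRy & x R^2 z) -> exists w (y = w & z R^2 w)) — i.e. a generalized confluence (Geach) condition.
(F1): fails — w1Rw0, w1R²w1 but no w with w0=w and w1R²w.
(F2): fails — sRs, sR²u but no w* with s=w* and uR²w*.
(F3): fails — uRv, uR²v but no t with v=t and vR²t.
(F4): ✓.
(F5): fails — uRs, uR²s but no w with s=w and sR²w.
Valid on: (F4).

(F4)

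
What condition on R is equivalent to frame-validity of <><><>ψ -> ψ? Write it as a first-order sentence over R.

forall x forall y (x R^3 y -> exists w (y = w & x = w))

This is a Sahlqvist (Geach-type) schema ◇^3□^0ψ → □^0◇^0ψ.
First-order correspondent: forall x forall y (x R^3 y -> exists w (y = w & x = w)).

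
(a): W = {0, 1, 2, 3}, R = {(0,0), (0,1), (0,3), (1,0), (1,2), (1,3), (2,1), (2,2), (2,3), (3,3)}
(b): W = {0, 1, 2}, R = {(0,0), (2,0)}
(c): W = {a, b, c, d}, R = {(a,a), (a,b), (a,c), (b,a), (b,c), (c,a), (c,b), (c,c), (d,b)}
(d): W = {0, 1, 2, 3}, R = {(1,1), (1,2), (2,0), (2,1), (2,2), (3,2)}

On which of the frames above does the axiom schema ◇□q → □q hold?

The schema corresponds to a generalized confluence (Geach) condition: ∀x ∀y ∀z ((xRy ∧ xRz) → ∃w (yRw ∧ z = w)).
(a): fails — 0R1, 0R1 but no w with 1Rw and 1=w.
(b): ✓.
(c): fails — aRb, aRb but no w with bRw and b=w.
(d): fails — 2R0, 2R0 but no w with 0Rw and 0=w.
Valid on: (b).

(b)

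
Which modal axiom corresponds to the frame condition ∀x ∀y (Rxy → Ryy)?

□(□p → p)

The condition is shift-reflexivity. The T□ schema □(□p → p) defines it.
Suppose □(□p→p) is valid. Take Rxy and set V(p)={w : Ryw}. Then at y, □p holds; since □(□p→p) at x, □p→p at y, so p at y, i.e. Ryy.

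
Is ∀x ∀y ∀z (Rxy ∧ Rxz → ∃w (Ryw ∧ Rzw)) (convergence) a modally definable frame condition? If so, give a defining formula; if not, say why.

The condition is convergence. A defining modal formula is ◇□p → □◇p.
Suppose ◇□p→□◇p is valid. Take Rxy, Rxz and set V(p)={w : Ryw}. Then □p at y so ◇□p at x, so □◇p at x, so ◇p at z, giving w with Rzw and Ryw.

Yes, by ◇□p → □◇p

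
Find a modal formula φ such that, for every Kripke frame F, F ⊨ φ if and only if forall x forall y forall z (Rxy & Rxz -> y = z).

The condition is partial functionality. The CD schema ◇r → □r defines it.

◇r → □r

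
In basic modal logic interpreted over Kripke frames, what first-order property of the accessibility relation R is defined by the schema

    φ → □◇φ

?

symmetry: ∀x ∀y (Rxy → Ryx)

Suppose φ→□◇φ is valid. Take Rxy and set V(φ)={x}. Then φ at x, so □◇φ at x, so ◇φ at y, so some z with Ryz has φ; z=x, i.e. Ryx.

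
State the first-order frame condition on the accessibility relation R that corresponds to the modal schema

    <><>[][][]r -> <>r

This is a Sahlqvist (Geach-type) schema ◇^2□^3r → □^0◇^1r.
Minimal-valuation argument: fix x; take any y with xR^2y and any z with xR^0z. Set V(r) to the set of worlds R-reachable from y in exactly 3 steps. Then □^3r holds at y, so the antecedent holds at x; validity forces ◇^1r at z, giving a w with zR^1w and yR^3w.
First-order correspondent: forall x forall y (x R^2 y -> exists w (y R^3 w & xRw)).

forall x forall y (x R^2 y -> exists w (y R^3 w & xRw))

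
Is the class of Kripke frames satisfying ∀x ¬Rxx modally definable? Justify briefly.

If a class were modally definable it would be closed under surjective bounded morphisms (Goldblatt–Thomason).
The 4-cycle (worlds w0,w1,w2,w3 with w0→w1→w2→w3→w0) is irreflexive, and the map sending every world to a single reflexive point • is a surjective bounded morphism (forth: every edge maps to (•,•); back: every world has a successor). So any modal formula valid on the 4-cycle is also valid on the reflexive point, which is not irreflexive.
So the class is not modally definable.

Not definable by any modal formula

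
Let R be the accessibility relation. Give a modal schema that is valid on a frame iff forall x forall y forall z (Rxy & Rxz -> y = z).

This is partial functionality; the standard corresponding axiom is CD: ◇ψ → □ψ.

◇ψ → □ψ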